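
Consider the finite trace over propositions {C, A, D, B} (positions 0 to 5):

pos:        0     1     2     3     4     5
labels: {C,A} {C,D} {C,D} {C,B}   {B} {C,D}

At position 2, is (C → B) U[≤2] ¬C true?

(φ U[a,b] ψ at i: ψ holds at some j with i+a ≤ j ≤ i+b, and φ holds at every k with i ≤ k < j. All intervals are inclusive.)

False

Need some j in [2,4] with ¬C, and (C → B) at every k in [2,j-1].
  j=2: ¬C false.
  j=3: ¬C false.
  j=4: ¬C holds, but (C → B) fails at k=2 → not this j.
No j in the window works → until fails.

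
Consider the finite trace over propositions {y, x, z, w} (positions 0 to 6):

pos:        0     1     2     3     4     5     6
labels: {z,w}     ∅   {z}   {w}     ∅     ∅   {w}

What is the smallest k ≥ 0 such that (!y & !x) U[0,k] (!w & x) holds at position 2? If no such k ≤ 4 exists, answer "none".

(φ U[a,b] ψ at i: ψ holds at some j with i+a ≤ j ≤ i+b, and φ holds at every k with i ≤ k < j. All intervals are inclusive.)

none

Need earliest j ≥ 2 with (!w & x), and (!y & !x) at every k in [2,j-1].
  j=2: rhs fails.
  j=3: rhs fails.
  j=4: rhs fails.
  j=5: rhs fails.
  j=6: rhs fails.
No witness within the range → none.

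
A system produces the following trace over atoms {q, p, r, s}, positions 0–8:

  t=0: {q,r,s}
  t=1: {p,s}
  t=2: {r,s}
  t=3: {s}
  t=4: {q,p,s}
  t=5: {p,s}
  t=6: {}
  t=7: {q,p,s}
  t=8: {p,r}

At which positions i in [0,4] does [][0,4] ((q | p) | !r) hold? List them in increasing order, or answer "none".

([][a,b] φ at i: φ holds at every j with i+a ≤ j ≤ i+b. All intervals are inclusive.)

3, 4

Evaluate at each i in [0,4]:
  i=0: ✗ (fails at j=2)
  i=1: ✗ (fails at j=2)
  i=2: ✗ (fails at j=2)
  i=3: ✓ (all of [3,7])
  i=4: ✓ (all of [4,8])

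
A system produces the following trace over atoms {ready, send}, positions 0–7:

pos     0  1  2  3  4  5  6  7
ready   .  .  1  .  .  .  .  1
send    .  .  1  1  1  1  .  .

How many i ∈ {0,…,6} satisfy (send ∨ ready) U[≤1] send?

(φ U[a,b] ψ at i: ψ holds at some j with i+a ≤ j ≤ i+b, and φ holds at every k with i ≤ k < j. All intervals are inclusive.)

Evaluate at each i in [0,6]:
  i=0: ✗ (no rhs in [0,1])
  i=1: ✗ (lhs fails at k=1 before rhs at j=2)
  i=2: ✓ (rhs at j=2)
  i=3: ✓ (rhs at j=3)
  i=4: ✓ (rhs at j=4)
  i=5: ✓ (rhs at j=5)
  i=6: ✗ (no rhs in [6,7])
Positions where it holds: {2, 3, 4, 5} → 4.

4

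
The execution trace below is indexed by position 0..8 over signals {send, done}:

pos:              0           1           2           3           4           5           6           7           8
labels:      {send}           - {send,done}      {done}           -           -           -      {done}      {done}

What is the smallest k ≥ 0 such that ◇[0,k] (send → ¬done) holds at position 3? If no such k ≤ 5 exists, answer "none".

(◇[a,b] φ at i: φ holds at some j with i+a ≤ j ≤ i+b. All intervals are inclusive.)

Scan j = 3,4,… for (send → ¬done):
  j=3: holds
First hit at j=3, so smallest k = 3-3 = 0.

0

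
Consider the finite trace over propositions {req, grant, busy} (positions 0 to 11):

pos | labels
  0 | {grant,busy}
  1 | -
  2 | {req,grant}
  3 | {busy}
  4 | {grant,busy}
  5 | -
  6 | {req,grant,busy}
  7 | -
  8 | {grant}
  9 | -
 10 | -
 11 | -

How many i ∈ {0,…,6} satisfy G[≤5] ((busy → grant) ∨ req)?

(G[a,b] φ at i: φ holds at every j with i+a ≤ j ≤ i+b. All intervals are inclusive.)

3

Evaluate at each i in [0,6]:
  i=0: ✗ (fails at j=3)
  i=1: ✗ (fails at j=3)
  i=2: ✗ (fails at j=3)
  i=3: ✗ (fails at j=3)
  i=4: ✓ (all of [4,9])
  i=5: ✓ (all of [5,10])
  i=6: ✓ (all of [6,11])
Positions where it holds: {4, 5, 6} → 3.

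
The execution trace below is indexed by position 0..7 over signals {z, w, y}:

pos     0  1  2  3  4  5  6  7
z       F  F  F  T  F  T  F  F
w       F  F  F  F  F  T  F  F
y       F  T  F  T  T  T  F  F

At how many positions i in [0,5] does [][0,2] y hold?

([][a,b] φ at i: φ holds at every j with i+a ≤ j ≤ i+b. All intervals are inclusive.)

1

Evaluate at each i in [0,5]:
  i=0: ✗ (fails at j=0)
  i=1: ✗ (fails at j=2)
  i=2: ✗ (fails at j=2)
  i=3: ✓ (all of [3,5])
  i=4: ✗ (fails at j=6)
  i=5: ✗ (fails at j=6)
Positions where it holds: {3} → 1.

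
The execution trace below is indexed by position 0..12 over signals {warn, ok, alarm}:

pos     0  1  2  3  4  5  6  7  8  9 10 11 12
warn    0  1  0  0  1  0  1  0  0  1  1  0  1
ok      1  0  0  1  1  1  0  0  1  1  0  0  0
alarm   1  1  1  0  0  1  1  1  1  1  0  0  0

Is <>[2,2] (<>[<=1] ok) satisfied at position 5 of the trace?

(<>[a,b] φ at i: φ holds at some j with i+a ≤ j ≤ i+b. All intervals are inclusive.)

True

Check <>[<=1] ok at each j in [7,7]:
  j=7: holds (witness at 8)
Found at j=7 → formula holds.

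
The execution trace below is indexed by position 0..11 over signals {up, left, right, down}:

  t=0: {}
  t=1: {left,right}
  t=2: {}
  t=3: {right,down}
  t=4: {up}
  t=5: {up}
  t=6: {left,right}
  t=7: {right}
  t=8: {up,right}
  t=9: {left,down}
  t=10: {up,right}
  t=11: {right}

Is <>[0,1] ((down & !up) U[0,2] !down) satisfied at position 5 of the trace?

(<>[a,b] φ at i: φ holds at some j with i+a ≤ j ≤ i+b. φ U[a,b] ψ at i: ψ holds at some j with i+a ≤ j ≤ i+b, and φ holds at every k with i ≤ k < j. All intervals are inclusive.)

Yes

Check ((down & !up) U[0,2] !down) at each j in [5,6]:
  j=5: holds
  j=6: holds
Found at j=5 → formula holds.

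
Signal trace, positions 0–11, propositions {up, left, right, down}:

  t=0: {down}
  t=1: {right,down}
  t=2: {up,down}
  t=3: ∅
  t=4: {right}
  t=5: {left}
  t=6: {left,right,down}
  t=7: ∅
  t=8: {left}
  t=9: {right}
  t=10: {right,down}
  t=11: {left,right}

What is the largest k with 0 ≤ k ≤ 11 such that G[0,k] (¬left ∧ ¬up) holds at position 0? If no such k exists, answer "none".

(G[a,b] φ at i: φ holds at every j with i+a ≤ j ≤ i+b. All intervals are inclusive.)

(¬left ∧ ¬up) must hold from j=0 onward; find where it first fails.
  j=0: holds
  j=1: holds
  j=2: fails
Holds on [0,1], so largest k = 1.

1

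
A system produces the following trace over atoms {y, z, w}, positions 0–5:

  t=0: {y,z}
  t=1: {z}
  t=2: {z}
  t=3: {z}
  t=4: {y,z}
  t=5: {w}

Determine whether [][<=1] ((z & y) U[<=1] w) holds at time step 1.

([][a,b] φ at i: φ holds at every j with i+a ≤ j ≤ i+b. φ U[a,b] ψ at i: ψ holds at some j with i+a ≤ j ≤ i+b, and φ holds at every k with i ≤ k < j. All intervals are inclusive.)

Check ((z & y) U[<=1] w) at every j in [1,2]:
  j=1: fails
  j=2: fails
Fails at j=1 → formula fails.

False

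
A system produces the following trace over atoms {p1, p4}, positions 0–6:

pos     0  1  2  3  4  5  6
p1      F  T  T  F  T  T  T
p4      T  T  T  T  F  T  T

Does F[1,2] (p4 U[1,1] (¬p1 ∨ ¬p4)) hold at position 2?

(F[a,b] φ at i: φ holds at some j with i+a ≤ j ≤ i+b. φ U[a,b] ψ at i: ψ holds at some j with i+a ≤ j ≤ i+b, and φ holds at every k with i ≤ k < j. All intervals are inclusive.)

Check (p4 U[1,1] (¬p1 ∨ ¬p4)) at each j in [3,4]:
  j=3: holds
  j=4: fails
Found at j=3 → formula holds.

Yes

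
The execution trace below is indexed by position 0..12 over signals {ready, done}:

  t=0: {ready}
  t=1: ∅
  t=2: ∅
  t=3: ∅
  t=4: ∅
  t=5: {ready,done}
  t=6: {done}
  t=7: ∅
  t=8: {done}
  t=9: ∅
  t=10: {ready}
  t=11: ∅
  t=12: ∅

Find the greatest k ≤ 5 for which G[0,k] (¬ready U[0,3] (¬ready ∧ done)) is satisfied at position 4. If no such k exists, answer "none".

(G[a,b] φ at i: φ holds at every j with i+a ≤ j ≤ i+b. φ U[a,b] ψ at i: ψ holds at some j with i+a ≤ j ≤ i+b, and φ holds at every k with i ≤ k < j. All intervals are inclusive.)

none

(¬ready U[0,3] (¬ready ∧ done)) must hold from j=4 onward; find where it first fails.
  j=4: fails → no k works.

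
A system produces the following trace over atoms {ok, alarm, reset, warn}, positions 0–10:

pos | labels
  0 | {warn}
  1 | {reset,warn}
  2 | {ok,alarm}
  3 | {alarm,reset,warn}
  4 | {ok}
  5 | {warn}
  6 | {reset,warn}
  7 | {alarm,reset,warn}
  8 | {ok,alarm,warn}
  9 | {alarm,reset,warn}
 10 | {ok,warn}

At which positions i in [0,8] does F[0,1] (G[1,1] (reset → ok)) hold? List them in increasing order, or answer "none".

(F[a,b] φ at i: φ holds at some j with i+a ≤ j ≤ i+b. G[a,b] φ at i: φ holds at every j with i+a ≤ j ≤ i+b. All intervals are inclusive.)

Evaluate at each i in [0,8]:
  i=0: ✓ (witness j=1)
  i=1: ✓ (witness j=1)
  i=2: ✓ (witness j=3)
  i=3: ✓ (witness j=3)
  i=4: ✓ (witness j=4)
  i=5: ✗ (none in [5,6])
  i=6: ✓ (witness j=7)
  i=7: ✓ (witness j=7)
  i=8: ✓ (witness j=9)

0, 1, 2, 3, 4, 6, 7, 8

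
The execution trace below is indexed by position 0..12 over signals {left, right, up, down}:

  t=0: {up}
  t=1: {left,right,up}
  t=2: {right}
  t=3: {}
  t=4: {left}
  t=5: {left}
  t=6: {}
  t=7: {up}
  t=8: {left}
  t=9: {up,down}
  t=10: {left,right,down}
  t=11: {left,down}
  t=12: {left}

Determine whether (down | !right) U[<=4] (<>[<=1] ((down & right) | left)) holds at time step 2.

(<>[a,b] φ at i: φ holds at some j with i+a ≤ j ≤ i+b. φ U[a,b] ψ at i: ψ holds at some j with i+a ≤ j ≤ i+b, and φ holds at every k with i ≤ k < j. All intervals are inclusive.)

Need some j in [2,6] with <>[<=1] ((down & right) | left), and (down | !right) at every k in [2,j-1].
  j=2: <>[<=1] ((down & right) | left) — fails (none in [2,3]).
  j=3: <>[<=1] ((down & right) | left) holds, but (down | !right) fails at k=2 → not this j.
  j=4: <>[<=1] ((down & right) | left) holds, but (down | !right) fails at k=2 → not this j.
  j=5: <>[<=1] ((down & right) | left) holds, but (down | !right) fails at k=2 → not this j.
  j=6: <>[<=1] ((down & right) | left) — fails (none in [6,7]).
No j in the window works → until fails.

False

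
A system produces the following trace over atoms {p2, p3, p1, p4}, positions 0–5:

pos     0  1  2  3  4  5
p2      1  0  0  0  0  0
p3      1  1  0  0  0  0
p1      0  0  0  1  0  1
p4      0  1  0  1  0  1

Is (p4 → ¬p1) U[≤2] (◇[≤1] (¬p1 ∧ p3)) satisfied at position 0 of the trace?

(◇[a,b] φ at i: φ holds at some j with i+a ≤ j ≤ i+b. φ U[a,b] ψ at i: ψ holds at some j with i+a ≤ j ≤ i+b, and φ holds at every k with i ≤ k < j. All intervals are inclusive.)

Holds

Need some j in [0,2] with ◇[≤1] (¬p1 ∧ p3), and (p4 → ¬p1) at every k in [0,j-1].
  j=0: ◇[≤1] (¬p1 ∧ p3) holds; no prefix to check → satisfied.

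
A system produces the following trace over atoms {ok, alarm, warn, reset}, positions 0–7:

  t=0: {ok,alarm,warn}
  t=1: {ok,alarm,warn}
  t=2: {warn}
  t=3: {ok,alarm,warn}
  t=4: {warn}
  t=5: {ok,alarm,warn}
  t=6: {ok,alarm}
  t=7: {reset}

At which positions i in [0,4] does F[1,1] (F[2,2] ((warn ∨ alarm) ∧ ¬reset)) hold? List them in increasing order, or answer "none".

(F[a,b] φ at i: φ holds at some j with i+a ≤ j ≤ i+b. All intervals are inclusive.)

0, 1, 2, 3

Evaluate at each i in [0,4]:
  i=0: ✓ (witness j=1)
  i=1: ✓ (witness j=2)
  i=2: ✓ (witness j=3)
  i=3: ✓ (witness j=4)
  i=4: ✗ (none in [5,5])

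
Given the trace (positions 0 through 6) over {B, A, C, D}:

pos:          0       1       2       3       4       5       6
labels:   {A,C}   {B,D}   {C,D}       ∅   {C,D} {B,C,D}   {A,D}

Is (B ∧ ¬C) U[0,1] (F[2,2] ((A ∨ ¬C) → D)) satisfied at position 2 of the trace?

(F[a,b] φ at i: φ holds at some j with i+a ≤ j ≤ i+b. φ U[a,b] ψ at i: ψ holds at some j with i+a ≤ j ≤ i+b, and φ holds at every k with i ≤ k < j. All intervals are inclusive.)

Need some j in [2,3] with F[2,2] ((A ∨ ¬C) → D), and (B ∧ ¬C) at every k in [2,j-1].
  j=2: F[2,2] ((A ∨ ¬C) → D) holds; no prefix to check → satisfied.

Holds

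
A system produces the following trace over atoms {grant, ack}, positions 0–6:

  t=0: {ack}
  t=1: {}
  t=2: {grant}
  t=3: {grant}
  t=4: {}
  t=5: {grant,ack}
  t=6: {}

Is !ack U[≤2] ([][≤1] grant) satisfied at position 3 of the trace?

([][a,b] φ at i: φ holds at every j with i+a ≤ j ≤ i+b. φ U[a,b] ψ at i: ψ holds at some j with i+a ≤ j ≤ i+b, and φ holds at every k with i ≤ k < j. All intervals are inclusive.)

No

Need some j in [3,5] with [][≤1] grant, and !ack at every k in [3,j-1].
  j=3: [][≤1] grant — fails at 4.
  j=4: [][≤1] grant — fails at 4.
  j=5: [][≤1] grant — fails at 6.
No j in the window works → until fails.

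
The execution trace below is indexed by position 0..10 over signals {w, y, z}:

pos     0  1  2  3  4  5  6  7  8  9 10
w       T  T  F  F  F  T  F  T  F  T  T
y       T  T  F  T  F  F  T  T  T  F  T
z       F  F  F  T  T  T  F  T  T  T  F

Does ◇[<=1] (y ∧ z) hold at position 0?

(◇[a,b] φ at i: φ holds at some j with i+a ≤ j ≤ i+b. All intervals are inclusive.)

Does not hold

Check (y ∧ z) at each j in [0,1]:
  j=0: false
  j=1: false
No position in the window satisfies it → formula fails.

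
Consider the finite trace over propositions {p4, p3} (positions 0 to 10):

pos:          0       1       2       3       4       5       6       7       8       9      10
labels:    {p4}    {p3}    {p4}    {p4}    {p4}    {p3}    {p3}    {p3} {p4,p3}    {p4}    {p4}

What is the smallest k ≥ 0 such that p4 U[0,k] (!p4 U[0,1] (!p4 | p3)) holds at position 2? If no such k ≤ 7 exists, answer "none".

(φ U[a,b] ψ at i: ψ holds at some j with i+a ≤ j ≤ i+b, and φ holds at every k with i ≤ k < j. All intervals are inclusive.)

Need earliest j ≥ 2 with (!p4 U[0,1] (!p4 | p3)), and p4 at every k in [2,j-1].
  j=2: rhs fails.
  j=3: rhs fails.
  j=4: rhs fails.
  j=5: rhs holds; lhs holds on [2,4]. k = 3.

3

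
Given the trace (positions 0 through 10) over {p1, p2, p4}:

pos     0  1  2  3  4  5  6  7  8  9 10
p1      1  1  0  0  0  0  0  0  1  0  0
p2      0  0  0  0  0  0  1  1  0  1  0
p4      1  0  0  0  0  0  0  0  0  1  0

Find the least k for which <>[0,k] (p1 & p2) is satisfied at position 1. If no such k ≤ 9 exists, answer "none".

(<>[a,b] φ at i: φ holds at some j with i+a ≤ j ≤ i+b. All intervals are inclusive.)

Scan j = 1,2,… for (p1 & p2):
  j=1: fails
  j=2: fails
  j=3: fails
  j=4: fails
  j=5: fails
  j=6: fails
  j=7: fails
  j=8: fails
  j=9: fails
  j=10: fails
No j in [1,10] satisfies it → none.

none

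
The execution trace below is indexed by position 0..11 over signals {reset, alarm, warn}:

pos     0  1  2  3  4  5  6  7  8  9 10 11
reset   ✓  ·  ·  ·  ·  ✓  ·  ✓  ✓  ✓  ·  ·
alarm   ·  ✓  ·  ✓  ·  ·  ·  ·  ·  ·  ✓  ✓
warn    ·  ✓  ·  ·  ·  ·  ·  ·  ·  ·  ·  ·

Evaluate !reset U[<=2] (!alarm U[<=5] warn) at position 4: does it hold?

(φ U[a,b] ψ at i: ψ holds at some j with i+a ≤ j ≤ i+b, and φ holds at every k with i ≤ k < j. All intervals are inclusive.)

Need some j in [4,6] with (!alarm U[<=5] warn), and !reset at every k in [4,j-1].
  j=4: (!alarm U[<=5] warn) — fails.
  j=5: (!alarm U[<=5] warn) — fails.
  j=6: (!alarm U[<=5] warn) — fails.
No j in the window works → until fails.

No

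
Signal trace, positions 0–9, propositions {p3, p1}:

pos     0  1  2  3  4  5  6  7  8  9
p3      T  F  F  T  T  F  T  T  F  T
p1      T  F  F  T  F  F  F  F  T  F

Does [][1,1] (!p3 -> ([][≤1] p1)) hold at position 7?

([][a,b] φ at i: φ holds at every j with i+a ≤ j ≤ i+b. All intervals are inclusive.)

Check (!p3 -> ([][≤1] p1)) at every j in [8,8]:
  j=8: antecedent true; consequent fails at 9 → ✗
Fails at j=8 → formula fails.

Does not hold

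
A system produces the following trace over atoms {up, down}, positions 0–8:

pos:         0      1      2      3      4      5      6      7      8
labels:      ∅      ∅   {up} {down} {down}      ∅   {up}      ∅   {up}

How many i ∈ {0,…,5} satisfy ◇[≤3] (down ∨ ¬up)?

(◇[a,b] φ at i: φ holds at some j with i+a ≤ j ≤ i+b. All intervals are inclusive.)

Evaluate at each i in [0,5]:
  i=0: ✓ (witness j=0)
  i=1: ✓ (witness j=1)
  i=2: ✓ (witness j=3)
  i=3: ✓ (witness j=3)
  i=4: ✓ (witness j=4)
  i=5: ✓ (witness j=5)
Positions where it holds: {0, 1, 2, 3, 4, 5} → 6.

6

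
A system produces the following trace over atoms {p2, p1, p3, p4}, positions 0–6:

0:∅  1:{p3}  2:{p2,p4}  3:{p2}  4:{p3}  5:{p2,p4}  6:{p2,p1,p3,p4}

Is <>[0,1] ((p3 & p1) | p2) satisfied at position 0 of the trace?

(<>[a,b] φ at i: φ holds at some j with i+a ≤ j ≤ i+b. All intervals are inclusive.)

Check ((p3 & p1) | p2) at each j in [0,1]:
  j=0: false
  j=1: false
No position in the window satisfies it → formula fails.

Does not hold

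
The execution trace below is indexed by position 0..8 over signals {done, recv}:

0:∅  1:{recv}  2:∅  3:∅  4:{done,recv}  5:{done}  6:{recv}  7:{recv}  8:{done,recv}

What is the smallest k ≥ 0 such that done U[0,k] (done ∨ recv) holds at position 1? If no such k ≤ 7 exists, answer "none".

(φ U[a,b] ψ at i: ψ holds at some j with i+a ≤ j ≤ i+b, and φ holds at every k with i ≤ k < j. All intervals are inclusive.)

Need earliest j ≥ 1 with (done ∨ recv), and done at every k in [1,j-1].
  j=1: rhs holds (empty prefix). k = 0.

0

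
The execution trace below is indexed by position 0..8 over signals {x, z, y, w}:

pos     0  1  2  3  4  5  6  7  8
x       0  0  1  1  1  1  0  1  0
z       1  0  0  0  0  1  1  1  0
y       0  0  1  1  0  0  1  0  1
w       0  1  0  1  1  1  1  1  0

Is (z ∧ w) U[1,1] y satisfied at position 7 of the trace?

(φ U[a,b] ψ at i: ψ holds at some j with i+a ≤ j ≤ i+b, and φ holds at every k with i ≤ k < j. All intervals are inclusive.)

Need some j in [8,8] with y, and (z ∧ w) at every k in [7,j-1].
  j=8: y holds; (z ∧ w) holds at every k in [7,7] → satisfied.

True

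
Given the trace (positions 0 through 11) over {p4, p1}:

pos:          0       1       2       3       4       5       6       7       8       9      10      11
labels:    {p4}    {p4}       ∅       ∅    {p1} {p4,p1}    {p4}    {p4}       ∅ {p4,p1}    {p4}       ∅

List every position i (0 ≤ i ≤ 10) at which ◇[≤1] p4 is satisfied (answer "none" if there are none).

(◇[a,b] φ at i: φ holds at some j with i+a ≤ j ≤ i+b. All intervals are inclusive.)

0, 1, 4, 5, 6, 7, 8, 9, 10

Evaluate at each i in [0,10]:
  i=0: ✓ (witness j=0)
  i=1: ✓ (witness j=1)
  i=2: ✗ (none in [2,3])
  i=3: ✗ (none in [3,4])
  i=4: ✓ (witness j=5)
  i=5: ✓ (witness j=5)
  i=6: ✓ (witness j=6)
  i=7: ✓ (witness j=7)
  i=8: ✓ (witness j=9)
  i=9: ✓ (witness j=9)
  i=10: ✓ (witness j=10)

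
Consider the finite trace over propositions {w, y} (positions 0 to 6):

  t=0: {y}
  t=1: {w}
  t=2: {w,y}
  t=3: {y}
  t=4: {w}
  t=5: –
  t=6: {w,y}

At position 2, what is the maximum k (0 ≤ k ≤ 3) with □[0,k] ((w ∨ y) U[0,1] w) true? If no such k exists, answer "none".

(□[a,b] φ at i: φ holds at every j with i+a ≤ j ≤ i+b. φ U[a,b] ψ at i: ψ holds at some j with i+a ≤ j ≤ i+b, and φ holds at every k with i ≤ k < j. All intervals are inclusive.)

((w ∨ y) U[0,1] w) must hold from j=2 onward; find where it first fails.
  j=2: holds
  j=3: holds
  j=4: holds
  j=5: fails
Holds on [2,4], so largest k = 2.

2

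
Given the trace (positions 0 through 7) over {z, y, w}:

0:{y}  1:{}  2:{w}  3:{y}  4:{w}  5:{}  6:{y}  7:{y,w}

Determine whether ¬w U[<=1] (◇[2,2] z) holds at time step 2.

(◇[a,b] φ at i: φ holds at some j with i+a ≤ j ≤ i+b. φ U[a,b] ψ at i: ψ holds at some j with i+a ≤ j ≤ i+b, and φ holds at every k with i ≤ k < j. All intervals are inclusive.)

Does not hold

Need some j in [2,3] with ◇[2,2] z, and ¬w at every k in [2,j-1].
  j=2: ◇[2,2] z — fails (none in [4,4]).
  j=3: ◇[2,2] z — fails (none in [5,5]).
No j in the window works → until fails.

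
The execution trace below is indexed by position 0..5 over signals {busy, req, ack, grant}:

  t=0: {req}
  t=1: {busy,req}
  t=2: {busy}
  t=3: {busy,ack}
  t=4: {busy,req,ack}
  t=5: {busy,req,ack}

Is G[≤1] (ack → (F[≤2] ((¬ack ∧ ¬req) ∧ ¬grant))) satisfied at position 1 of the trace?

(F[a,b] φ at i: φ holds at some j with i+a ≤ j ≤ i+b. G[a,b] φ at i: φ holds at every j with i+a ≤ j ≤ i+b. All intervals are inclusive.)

Check (ack → (F[≤2] ((¬ack ∧ ¬req) ∧ ¬grant))) at every j in [1,2]:
  j=1: antecedent false → ✓
  j=2: antecedent false → ✓
All positions satisfy it → formula holds.

Yes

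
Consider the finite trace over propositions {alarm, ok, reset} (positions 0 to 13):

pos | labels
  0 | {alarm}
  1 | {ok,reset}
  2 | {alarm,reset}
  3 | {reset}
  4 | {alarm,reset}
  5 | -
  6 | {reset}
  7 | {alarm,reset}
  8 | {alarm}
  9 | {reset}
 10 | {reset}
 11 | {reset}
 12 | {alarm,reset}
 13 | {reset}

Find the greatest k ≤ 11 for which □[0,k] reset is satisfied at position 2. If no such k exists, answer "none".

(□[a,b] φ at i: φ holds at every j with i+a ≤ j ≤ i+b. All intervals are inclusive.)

reset must hold from j=2 onward; find where it first fails.
  j=2: holds
  j=3: holds
  j=4: holds
  j=5: fails
Holds on [2,4], so largest k = 2.

2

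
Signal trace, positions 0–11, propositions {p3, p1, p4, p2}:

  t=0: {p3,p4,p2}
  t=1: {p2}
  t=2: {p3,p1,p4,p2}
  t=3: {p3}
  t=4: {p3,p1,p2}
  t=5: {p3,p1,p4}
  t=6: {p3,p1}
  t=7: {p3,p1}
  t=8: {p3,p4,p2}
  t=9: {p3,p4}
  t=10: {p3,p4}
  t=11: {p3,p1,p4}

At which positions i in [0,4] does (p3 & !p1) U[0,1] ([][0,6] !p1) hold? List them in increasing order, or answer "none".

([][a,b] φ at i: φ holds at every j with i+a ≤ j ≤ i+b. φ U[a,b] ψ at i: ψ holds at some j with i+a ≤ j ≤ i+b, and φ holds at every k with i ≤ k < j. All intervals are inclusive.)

Evaluate at each i in [0,4]:
  i=0: ✗ (no rhs in [0,1])
  i=1: ✗ (no rhs in [1,2])
  i=2: ✗ (no rhs in [2,3])
  i=3: ✗ (no rhs in [3,4])
  i=4: ✗ (no rhs in [4,5])

none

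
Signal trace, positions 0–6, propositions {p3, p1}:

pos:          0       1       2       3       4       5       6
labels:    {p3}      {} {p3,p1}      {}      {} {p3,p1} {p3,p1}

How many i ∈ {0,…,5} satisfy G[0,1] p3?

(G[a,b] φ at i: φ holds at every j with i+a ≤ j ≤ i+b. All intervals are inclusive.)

1

Evaluate at each i in [0,5]:
  i=0: ✗ (fails at j=1)
  i=1: ✗ (fails at j=1)
  i=2: ✗ (fails at j=3)
  i=3: ✗ (fails at j=3)
  i=4: ✗ (fails at j=4)
  i=5: ✓ (all of [5,6])
Positions where it holds: {5} → 1.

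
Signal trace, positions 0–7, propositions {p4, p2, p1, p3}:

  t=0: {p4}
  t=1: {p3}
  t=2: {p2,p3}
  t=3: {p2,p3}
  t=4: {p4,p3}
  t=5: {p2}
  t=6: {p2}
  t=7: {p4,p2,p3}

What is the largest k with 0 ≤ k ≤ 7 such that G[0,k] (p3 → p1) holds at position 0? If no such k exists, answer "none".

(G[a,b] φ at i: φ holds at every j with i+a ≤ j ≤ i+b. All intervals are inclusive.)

(p3 → p1) must hold from j=0 onward; find where it first fails.
  j=0: holds
  j=1: fails
Holds on [0,0], so largest k = 0.

0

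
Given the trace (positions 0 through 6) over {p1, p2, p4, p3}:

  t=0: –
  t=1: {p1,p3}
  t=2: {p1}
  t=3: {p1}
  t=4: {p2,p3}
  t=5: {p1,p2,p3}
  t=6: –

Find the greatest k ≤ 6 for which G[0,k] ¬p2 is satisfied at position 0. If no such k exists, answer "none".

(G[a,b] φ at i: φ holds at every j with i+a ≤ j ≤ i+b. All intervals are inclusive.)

¬p2 must hold from j=0 onward; find where it first fails.
  j=0: holds
  j=1: holds
  j=2: holds
  j=3: holds
  j=4: fails
Holds on [0,3], so largest k = 3.

3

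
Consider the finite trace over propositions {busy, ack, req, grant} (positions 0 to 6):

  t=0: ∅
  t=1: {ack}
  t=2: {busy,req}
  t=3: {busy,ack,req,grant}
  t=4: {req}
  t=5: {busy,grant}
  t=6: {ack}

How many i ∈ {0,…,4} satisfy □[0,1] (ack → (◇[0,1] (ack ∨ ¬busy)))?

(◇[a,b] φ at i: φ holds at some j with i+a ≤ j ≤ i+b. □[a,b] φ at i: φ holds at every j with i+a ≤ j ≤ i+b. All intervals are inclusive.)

Evaluate at each i in [0,4]:
  i=0: ✓ (all of [0,1])
  i=1: ✓ (all of [1,2])
  i=2: ✓ (all of [2,3])
  i=3: ✓ (all of [3,4])
  i=4: ✓ (all of [4,5])
Positions where it holds: {0, 1, 2, 3, 4} → 5.

5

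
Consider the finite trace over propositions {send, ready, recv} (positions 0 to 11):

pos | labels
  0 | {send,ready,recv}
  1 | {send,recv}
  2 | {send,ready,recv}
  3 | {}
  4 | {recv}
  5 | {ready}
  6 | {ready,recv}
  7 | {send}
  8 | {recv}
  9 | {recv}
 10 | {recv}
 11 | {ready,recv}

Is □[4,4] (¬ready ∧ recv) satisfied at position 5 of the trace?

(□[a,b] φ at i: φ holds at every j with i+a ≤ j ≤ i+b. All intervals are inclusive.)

Yes

Check (¬ready ∧ recv) at every j in [9,9]:
  j=9: true
All positions satisfy it → formula holds.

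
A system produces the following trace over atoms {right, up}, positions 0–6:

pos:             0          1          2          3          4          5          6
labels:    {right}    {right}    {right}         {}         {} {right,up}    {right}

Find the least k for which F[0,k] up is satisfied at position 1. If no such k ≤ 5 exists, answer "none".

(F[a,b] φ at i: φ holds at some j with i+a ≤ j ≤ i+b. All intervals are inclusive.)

Scan j = 1,2,… for up:
  j=1: fails
  j=2: fails
  j=3: fails
  j=4: fails
  j=5: holds
First hit at j=5, so smallest k = 5-1 = 4.

4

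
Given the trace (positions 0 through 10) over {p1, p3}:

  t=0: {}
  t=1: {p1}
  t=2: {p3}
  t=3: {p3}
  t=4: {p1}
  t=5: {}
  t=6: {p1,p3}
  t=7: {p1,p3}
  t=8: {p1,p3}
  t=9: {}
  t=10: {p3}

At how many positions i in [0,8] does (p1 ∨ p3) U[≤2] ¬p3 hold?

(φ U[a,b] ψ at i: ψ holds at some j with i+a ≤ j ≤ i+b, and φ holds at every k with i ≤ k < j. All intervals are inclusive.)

Evaluate at each i in [0,8]:
  i=0: ✓ (rhs at j=0)
  i=1: ✓ (rhs at j=1)
  i=2: ✓ (rhs at j=4; lhs holds on [2,3])
  i=3: ✓ (rhs at j=4; lhs holds on [3,3])
  i=4: ✓ (rhs at j=4)
  i=5: ✓ (rhs at j=5)
  i=6: ✗ (no rhs in [6,8])
  i=7: ✓ (rhs at j=9; lhs holds on [7,8])
  i=8: ✓ (rhs at j=9; lhs holds on [8,8])
Positions where it holds: {0, 1, 2, 3, 4, 5, 7, 8} → 8.

8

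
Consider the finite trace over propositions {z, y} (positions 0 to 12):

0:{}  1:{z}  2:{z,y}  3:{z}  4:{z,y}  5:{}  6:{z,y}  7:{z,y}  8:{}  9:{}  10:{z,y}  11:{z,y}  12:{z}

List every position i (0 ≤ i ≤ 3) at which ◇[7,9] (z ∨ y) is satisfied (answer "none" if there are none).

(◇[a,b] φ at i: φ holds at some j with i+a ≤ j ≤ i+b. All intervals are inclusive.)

Evaluate at each i in [0,3]:
  i=0: ✓ (witness j=7)
  i=1: ✓ (witness j=10)
  i=2: ✓ (witness j=10)
  i=3: ✓ (witness j=10)

0, 1, 2, 3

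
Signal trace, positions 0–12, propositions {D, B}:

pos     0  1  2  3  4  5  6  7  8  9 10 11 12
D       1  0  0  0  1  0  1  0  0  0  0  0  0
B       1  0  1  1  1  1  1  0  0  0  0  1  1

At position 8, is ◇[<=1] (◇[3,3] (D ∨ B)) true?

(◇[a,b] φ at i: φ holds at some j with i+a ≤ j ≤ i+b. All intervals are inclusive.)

Check ◇[3,3] (D ∨ B) at each j in [8,9]:
  j=8: holds (witness at 11)
  j=9: holds (witness at 12)
Found at j=8 → formula holds.

Yes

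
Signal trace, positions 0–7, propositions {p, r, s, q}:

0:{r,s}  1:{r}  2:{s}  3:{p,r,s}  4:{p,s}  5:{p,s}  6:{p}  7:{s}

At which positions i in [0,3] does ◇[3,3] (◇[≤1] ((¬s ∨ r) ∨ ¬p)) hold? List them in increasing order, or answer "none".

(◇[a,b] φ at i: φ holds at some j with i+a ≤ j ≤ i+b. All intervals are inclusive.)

Evaluate at each i in [0,3]:
  i=0: ✓ (witness j=3)
  i=1: ✗ (none in [4,4])
  i=2: ✓ (witness j=5)
  i=3: ✓ (witness j=6)

0, 2, 3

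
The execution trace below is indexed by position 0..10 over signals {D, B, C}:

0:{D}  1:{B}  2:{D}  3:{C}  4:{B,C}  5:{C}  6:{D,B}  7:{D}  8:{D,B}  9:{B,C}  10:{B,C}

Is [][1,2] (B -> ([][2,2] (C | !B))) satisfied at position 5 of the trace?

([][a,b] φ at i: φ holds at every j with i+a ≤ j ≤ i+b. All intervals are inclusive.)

Check (B -> ([][2,2] (C | !B))) at every j in [6,7]:
  j=6: antecedent true; consequent fails at 8 → ✗
  j=7: antecedent false → ✓
Fails at j=6 → formula fails.

False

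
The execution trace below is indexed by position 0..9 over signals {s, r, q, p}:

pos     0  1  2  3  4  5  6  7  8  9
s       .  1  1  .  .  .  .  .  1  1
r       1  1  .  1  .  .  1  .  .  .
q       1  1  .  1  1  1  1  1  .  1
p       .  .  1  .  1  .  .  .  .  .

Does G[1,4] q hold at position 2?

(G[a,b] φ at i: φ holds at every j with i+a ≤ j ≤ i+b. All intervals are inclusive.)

Yes

Check q at every j in [3,6]:
  j=3: true
  j=4: true
  j=5: true
  j=6: true
All positions satisfy it → formula holds.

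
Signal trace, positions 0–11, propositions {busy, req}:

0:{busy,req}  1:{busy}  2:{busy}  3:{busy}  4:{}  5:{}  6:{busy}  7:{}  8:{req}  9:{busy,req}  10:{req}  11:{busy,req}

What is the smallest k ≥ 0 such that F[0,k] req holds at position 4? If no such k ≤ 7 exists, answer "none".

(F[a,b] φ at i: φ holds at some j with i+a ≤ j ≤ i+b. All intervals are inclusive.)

Scan j = 4,5,… for req:
  j=4: fails
  j=5: fails
  j=6: fails
  j=7: fails
  j=8: holds
First hit at j=8, so smallest k = 8-4 = 4.

4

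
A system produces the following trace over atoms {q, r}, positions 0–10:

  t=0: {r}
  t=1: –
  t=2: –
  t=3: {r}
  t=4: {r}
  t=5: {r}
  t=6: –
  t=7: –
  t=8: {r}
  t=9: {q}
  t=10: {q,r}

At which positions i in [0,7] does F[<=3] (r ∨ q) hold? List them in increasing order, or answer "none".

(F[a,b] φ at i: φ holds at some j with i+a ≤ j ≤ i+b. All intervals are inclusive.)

Evaluate at each i in [0,7]:
  i=0: ✓ (witness j=0)
  i=1: ✓ (witness j=3)
  i=2: ✓ (witness j=3)
  i=3: ✓ (witness j=3)
  i=4: ✓ (witness j=4)
  i=5: ✓ (witness j=5)
  i=6: ✓ (witness j=8)
  i=7: ✓ (witness j=8)

0, 1, 2, 3, 4, 5, 6, 7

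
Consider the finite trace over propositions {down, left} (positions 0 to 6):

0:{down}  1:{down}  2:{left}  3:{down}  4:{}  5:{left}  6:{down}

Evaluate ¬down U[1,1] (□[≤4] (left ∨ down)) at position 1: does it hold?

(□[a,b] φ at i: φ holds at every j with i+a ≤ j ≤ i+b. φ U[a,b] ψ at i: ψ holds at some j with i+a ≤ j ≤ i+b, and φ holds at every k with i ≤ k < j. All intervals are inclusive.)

No

Need some j in [2,2] with □[≤4] (left ∨ down), and ¬down at every k in [1,j-1].
  j=2: □[≤4] (left ∨ down) — fails at 4.
No j in the window works → until fails.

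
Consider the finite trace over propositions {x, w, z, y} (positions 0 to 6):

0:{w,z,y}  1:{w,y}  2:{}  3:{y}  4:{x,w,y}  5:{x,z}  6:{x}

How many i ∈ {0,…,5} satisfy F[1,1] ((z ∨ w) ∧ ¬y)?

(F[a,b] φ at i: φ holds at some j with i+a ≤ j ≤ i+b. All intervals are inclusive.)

Evaluate at each i in [0,5]:
  i=0: ✗ (none in [1,1])
  i=1: ✗ (none in [2,2])
  i=2: ✗ (none in [3,3])
  i=3: ✗ (none in [4,4])
  i=4: ✓ (witness j=5)
  i=5: ✗ (none in [6,6])
Positions where it holds: {4} → 1.

1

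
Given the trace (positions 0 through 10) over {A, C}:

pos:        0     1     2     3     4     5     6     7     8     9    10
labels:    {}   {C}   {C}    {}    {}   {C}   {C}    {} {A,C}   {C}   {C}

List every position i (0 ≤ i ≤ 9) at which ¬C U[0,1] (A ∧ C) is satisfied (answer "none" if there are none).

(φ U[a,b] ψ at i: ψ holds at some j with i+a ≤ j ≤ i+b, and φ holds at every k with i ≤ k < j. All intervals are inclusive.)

7, 8

Evaluate at each i in [0,9]:
  i=0: ✗ (no rhs in [0,1])
  i=1: ✗ (no rhs in [1,2])
  i=2: ✗ (no rhs in [2,3])
  i=3: ✗ (no rhs in [3,4])
  i=4: ✗ (no rhs in [4,5])
  i=5: ✗ (no rhs in [5,6])
  i=6: ✗ (no rhs in [6,7])
  i=7: ✓ (rhs at j=8; lhs holds on [7,7])
  i=8: ✓ (rhs at j=8)
  i=9: ✗ (no rhs in [9,10])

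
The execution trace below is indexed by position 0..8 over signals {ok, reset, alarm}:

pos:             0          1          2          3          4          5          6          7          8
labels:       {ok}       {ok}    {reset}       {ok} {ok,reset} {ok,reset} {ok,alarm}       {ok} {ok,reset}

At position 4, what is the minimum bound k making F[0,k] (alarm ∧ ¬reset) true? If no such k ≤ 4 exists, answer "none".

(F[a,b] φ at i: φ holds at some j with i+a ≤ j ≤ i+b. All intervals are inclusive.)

2

Scan j = 4,5,… for (alarm ∧ ¬reset):
  j=4: fails
  j=5: fails
  j=6: holds
First hit at j=6, so smallest k = 6-4 = 2.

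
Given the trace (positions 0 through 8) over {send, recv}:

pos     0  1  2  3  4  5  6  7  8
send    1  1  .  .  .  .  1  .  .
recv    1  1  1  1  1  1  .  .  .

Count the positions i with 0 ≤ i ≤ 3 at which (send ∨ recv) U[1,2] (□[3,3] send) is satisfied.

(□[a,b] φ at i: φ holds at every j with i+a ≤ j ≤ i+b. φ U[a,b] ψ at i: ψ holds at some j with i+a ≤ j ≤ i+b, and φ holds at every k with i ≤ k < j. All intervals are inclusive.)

2

Evaluate at each i in [0,3]:
  i=0: ✗ (no rhs in [1,2])
  i=1: ✓ (rhs at j=3; lhs holds on [1,2])
  i=2: ✓ (rhs at j=3; lhs holds on [2,2])
  i=3: ✗ (no rhs in [4,5])
Positions where it holds: {1, 2} → 2.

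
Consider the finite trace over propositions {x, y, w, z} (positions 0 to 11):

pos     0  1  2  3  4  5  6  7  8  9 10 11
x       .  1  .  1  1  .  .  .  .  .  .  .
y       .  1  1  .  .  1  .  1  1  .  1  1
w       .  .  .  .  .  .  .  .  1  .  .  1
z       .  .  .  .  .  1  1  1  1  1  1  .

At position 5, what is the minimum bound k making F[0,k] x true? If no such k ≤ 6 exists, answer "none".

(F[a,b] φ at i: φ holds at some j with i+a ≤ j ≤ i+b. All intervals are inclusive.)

none

Scan j = 5,6,… for x:
  j=5: fails
  j=6: fails
  j=7: fails
  j=8: fails
  j=9: fails
  j=10: fails
  j=11: fails
No j in [5,11] satisfies it → none.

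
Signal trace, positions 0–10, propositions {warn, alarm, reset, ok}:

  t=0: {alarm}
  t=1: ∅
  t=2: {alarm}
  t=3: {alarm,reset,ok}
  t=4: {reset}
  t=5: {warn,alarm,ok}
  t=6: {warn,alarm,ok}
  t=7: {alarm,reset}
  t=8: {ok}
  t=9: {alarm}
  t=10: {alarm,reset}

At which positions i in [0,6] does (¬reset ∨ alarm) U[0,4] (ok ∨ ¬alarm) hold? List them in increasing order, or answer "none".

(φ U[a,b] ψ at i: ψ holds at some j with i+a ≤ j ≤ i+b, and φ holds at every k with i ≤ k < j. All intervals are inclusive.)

Evaluate at each i in [0,6]:
  i=0: ✓ (rhs at j=1; lhs holds on [0,0])
  i=1: ✓ (rhs at j=1)
  i=2: ✓ (rhs at j=3; lhs holds on [2,2])
  i=3: ✓ (rhs at j=3)
  i=4: ✓ (rhs at j=4)
  i=5: ✓ (rhs at j=5)
  i=6: ✓ (rhs at j=6)

0, 1, 2, 3, 4, 5, 6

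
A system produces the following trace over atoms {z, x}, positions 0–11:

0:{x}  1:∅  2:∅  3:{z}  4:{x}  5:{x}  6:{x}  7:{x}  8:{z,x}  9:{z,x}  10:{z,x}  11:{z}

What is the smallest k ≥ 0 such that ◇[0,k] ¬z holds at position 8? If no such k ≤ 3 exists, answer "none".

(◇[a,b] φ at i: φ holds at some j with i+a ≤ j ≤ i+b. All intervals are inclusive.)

Scan j = 8,9,… for ¬z:
  j=8: fails
  j=9: fails
  j=10: fails
  j=11: fails
No j in [8,11] satisfies it → none.

none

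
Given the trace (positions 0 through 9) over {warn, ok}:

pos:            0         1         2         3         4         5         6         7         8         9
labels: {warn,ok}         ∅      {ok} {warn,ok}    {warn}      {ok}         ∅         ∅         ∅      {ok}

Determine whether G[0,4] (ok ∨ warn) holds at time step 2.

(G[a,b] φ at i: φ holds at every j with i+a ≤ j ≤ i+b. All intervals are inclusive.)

No

Check (ok ∨ warn) at every j in [2,6]:
  j=2: true
  j=3: true
  j=4: true
  j=5: true
  j=6: false
Fails at j=6 → formula fails.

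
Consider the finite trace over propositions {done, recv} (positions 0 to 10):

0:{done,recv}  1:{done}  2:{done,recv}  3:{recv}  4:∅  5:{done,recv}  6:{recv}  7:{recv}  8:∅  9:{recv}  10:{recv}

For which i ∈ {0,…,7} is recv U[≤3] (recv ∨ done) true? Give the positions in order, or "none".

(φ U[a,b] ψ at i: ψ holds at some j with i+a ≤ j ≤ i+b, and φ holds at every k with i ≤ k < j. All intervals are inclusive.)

Evaluate at each i in [0,7]:
  i=0: ✓ (rhs at j=0)
  i=1: ✓ (rhs at j=1)
  i=2: ✓ (rhs at j=2)
  i=3: ✓ (rhs at j=3)
  i=4: ✗ (lhs fails at k=4 before rhs at j=5)
  i=5: ✓ (rhs at j=5)
  i=6: ✓ (rhs at j=6)
  i=7: ✓ (rhs at j=7)

0, 1, 2, 3, 5, 6, 7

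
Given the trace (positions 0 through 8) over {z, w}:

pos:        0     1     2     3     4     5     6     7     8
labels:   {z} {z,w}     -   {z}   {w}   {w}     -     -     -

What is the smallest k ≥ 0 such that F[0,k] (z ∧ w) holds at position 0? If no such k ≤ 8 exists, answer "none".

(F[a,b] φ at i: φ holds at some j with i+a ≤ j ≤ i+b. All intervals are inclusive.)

1

Scan j = 0,1,… for (z ∧ w):
  j=0: fails
  j=1: holds
First hit at j=1, so smallest k = 1-0 = 1.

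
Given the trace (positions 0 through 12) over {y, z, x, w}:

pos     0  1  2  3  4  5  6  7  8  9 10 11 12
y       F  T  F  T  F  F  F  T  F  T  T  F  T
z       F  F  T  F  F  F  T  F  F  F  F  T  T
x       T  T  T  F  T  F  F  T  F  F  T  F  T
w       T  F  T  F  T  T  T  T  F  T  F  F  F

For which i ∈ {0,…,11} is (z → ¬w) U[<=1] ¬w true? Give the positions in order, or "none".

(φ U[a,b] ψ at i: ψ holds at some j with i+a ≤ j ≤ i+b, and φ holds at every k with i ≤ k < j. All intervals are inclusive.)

0, 1, 3, 7, 8, 9, 10, 11

Evaluate at each i in [0,11]:
  i=0: ✓ (rhs at j=1; lhs holds on [0,0])
  i=1: ✓ (rhs at j=1)
  i=2: ✗ (lhs fails at k=2 before rhs at j=3)
  i=3: ✓ (rhs at j=3)
  i=4: ✗ (no rhs in [4,5])
  i=5: ✗ (no rhs in [5,6])
  i=6: ✗ (no rhs in [6,7])
  i=7: ✓ (rhs at j=8; lhs holds on [7,7])
  i=8: ✓ (rhs at j=8)
  i=9: ✓ (rhs at j=10; lhs holds on [9,9])
  i=10: ✓ (rhs at j=10)
  i=11: ✓ (rhs at j=11)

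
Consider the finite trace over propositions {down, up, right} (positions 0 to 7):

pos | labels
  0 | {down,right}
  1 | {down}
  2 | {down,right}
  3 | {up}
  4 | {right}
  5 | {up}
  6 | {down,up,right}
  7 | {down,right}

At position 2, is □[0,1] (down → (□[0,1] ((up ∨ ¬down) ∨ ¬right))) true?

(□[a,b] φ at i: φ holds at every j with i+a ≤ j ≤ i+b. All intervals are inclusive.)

False

Check (down → (□[0,1] ((up ∨ ¬down) ∨ ¬right))) at every j in [2,3]:
  j=2: antecedent true; consequent fails at 2 → ✗
  j=3: antecedent false → ✓
Fails at j=2 → formula fails.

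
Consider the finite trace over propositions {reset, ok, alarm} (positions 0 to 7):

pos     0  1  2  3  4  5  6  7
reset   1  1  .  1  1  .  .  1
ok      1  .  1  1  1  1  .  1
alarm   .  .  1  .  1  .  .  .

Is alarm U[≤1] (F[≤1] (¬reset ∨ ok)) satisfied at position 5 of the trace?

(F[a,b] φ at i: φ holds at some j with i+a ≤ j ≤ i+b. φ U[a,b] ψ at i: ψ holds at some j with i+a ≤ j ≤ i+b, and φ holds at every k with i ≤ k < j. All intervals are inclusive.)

Yes

Need some j in [5,6] with F[≤1] (¬reset ∨ ok), and alarm at every k in [5,j-1].
  j=5: F[≤1] (¬reset ∨ ok) holds; no prefix to check → satisfied.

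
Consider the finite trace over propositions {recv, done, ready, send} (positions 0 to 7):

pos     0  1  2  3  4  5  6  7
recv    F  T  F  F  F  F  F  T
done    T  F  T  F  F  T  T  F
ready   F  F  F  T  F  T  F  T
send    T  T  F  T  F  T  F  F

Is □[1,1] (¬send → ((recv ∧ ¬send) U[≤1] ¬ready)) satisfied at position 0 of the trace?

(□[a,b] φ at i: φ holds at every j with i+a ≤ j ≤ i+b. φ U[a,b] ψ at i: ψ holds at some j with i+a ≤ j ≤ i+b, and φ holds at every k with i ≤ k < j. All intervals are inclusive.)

Check (¬send → ((recv ∧ ¬send) U[≤1] ¬ready)) at every j in [1,1]:
  j=1: antecedent false → ✓
All positions satisfy it → formula holds.

Holds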